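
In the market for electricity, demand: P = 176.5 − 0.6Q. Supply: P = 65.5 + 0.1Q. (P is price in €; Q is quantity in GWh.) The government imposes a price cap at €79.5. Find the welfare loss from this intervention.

€120.71

Competitive equilibrium: 176.5 − 0.6Q = 65.5 + 0.1Q → Q* = 158.5714, P* = 81.3571.
At the ceiling P = 79.5, quantity supplied = (79.5 − 65.5)/0.1 = 140.
Willingness to pay at Q' = 140: 176.5 − 0.6·140 = 92.5.
ΔQ = 158.5714 − 140 = 18.5714; wedge = 92.5 − 79.5 = 13.
Deadweight loss = ½ × 18.5714 × 13 = €120.71.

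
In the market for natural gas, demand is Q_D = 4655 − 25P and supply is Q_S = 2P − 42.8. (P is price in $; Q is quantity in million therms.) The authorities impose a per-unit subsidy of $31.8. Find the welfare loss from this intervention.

In inverse form: demand P = 186.2 − 0.04Q, supply P = 21.4 + 0.5Q.
Competitive equilibrium: 186.2 − 0.04Q = 21.4 + 0.5Q → Q* = 305.1852, P* = 173.9926.
The subsidy lowers effective supply by 31.8: P = 0.5Q − 10.4.
New quantity: 186.2 − 0.04Q = 0.5Q − 10.4 → Q' = 364.0741.
Overproduction ΔQ = 364.0741 − 305.1852 = 58.8889; wedge = subsidy = 31.8.
Welfare loss = ½ × 58.8889 × 31.8 = $936.33 million.

$936.33 million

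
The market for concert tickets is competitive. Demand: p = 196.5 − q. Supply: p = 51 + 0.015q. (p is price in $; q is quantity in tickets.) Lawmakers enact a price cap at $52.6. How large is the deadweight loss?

$682.92

Competitive equilibrium: 196.5 − q = 51 + 0.015q → q* = 143.3498, p* = 53.1502.
At the ceiling p = 52.6, quantity supplied = (52.6 − 51)/0.015 = 106.6667.
Willingness to pay at q' = 106.6667: 196.5 − 1·106.6667 = 89.8333.
Δq = 143.3498 − 106.6667 = 36.6831; wedge = 89.8333 − 52.6 = 37.2333.
Deadweight loss = ½ × 36.6831 × 37.2333 = $682.92.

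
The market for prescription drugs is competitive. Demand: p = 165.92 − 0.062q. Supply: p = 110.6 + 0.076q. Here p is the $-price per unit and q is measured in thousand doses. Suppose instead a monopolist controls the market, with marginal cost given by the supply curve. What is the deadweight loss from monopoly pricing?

Competitive equilibrium: 165.92 − 0.062q = 110.6 + 0.076q → q* = 400.8696, p* = 141.0661.
Marginal revenue: MR = 165.92 − 0.124q. Set MR = MC: 165.92 − 0.124q = 110.6 + 0.076q → q_m = 276.6.
Price p_m = 165.92 − 0.062·276.6 = 148.7708; MC(q_m) = 110.6 + 0.076·276.6 = 131.6216.
Competitive q* = 400.8696, so Δq = 124.2696; wedge = 148.7708 − 131.6216 = 17.1492.
The triangle = ½ × 124.2696 × 17.1492 = $1065.56 thousand.

$1065.56 thousand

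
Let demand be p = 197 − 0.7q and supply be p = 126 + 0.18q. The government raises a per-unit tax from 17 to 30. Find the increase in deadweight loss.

347.16

Competitive equilibrium: 197 − 0.7q = 126 + 0.18q → q* = 80.6818, p* = 140.5227.
For a per-unit tax t: Δq = t/0.88, so DWL = ½·t·(t/0.88) = t²/1.76.
At t = 17: DWL = 164.205. At t = 30: DWL = 511.364.
Increase = 511.364 − 164.205 = 347.16.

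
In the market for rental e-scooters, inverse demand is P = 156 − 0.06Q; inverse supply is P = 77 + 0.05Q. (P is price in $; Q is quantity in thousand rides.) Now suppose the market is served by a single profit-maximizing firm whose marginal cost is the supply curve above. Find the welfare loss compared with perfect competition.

$3533.75 thousand

Competitive equilibrium: 156 − 0.06Q = 77 + 0.05Q → Q* = 718.1818, P* = 112.9091.
Marginal revenue: MR = 156 − 0.12Q. Set MR = MC: 156 − 0.12Q = 77 + 0.05Q → Q_m = 464.7059.
Price P_m = 156 − 0.06·464.7059 = 128.1176; MC(Q_m) = 77 + 0.05·464.7059 = 100.2353.
Competitive Q* = 718.1818, so ΔQ = 253.4759; wedge = 128.1176 − 100.2353 = 27.8823.
The triangle = ½ × 253.4759 × 27.8823 = $3533.75 thousand.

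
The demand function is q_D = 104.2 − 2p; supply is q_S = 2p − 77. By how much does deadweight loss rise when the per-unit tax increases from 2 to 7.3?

24.645

In inverse form: demand p = 52.1 − 0.5q, supply p = 38.5 + 0.5q.
Competitive equilibrium: 52.1 − 0.5q = 38.5 + 0.5q → q* = 13.6, p* = 45.3.
For a per-unit tax t: Δq = t/1, so DWL = ½·t·(t/1) = t²/2.
At t = 2: DWL = 2. At t = 7.3: DWL = 26.645.
Increase = 26.645 − 2 = 24.645.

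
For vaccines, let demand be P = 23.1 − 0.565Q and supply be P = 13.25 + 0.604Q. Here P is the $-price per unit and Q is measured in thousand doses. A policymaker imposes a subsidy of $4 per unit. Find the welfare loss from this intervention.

Competitive equilibrium: 23.1 − 0.565Q = 13.25 + 0.604Q → Q* = 8.426, P* = 18.3393.
The subsidy lowers effective supply by 4: P = 9.25 + 0.604Q.
New quantity: 23.1 − 0.565Q = 9.25 + 0.604Q → Q' = 11.8477.
Overproduction ΔQ = 11.8477 − 8.426 = 3.4217; wedge = subsidy = 4.
The triangle = ½ × 3.4217 × 4 = $6.84 thousand.

$6.84 thousand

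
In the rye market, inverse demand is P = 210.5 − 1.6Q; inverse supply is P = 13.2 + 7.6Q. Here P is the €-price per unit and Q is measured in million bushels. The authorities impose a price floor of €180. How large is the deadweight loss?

Competitive equilibrium: 210.5 − 1.6Q = 13.2 + 7.6Q → Q* = 21.4457, P* = 176.187.
At the floor P = 180, quantity demanded = (210.5 − 180)/1.6 = 19.0625.
Sellers' marginal cost at Q' = 19.0625: 13.2 + 7.6·19.0625 = 158.075.
ΔQ = 21.4457 − 19.0625 = 2.3832; wedge = 180 − 158.075 = 21.925.
DWL = ½ × 2.3832 × 21.925 = €26.13 million.

€26.13 million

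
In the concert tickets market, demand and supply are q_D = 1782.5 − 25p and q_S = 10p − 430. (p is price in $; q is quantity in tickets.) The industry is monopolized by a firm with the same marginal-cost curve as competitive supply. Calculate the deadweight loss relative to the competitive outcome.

In inverse form: demand p = 71.3 − 0.04q, supply p = 43 + 0.1q.
Competitive equilibrium: 71.3 − 0.04q = 43 + 0.1q → q* = 202.1429, p* = 63.2143.
Marginal revenue: MR = 71.3 − 0.08q. Set MR = MC: 71.3 − 0.08q = 43 + 0.1q → q_m = 157.2222.
Price p_m = 71.3 − 0.04·157.2222 = 65.0111; MC(q_m) = 43 + 0.1·157.2222 = 58.7222.
Competitive q* = 202.1429, so Δq = 44.9207; wedge = 65.0111 − 58.7222 = 6.2889.
Welfare loss = ½ × 44.9207 × 6.2889 = $141.25.

$141.25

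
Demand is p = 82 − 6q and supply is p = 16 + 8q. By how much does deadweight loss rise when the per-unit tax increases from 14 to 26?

17.14

Competitive equilibrium: 82 − 6q = 16 + 8q → q* = 4.7143, p* = 53.7143.
For a per-unit tax t: Δq = t/14, so DWL = ½·t·(t/14) = t²/28.
At t = 14: DWL = 7. At t = 26: DWL = 24.143.
Increase = 24.143 − 7 = 17.14.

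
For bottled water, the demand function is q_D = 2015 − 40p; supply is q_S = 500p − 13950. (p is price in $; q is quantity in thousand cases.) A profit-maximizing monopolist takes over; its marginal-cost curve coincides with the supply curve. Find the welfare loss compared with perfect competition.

In inverse form: demand p = 50.375 − 0.025q, supply p = 27.9 + 0.002q.
Competitive equilibrium: 50.375 − 0.025q = 27.9 + 0.002q → q* = 832.4074, p* = 29.5648.
Marginal revenue: MR = 50.375 − 0.05q. Set MR = MC: 50.375 − 0.05q = 27.9 + 0.002q → q_m = 432.2115.
Price p_m = 50.375 − 0.025·432.2115 = 39.5697; MC(q_m) = 27.9 + 0.002·432.2115 = 28.7644.
Competitive q* = 832.4074, so Δq = 400.1959; wedge = 39.5697 − 28.7644 = 10.8053.
The triangle = ½ × 400.1959 × 10.8053 = $2162.12 thousand.

$2162.12 thousand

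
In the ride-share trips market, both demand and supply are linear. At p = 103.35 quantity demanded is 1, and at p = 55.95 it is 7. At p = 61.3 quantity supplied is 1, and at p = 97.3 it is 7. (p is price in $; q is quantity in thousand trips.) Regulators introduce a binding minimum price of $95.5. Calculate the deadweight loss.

Demand slope = (55.95 − 103.35)/(7 − 1) = −7.9, so p = 111.25 − 7.9q.
Supply slope = (97.3 − 61.3)/(7 − 1) = 6, so p = 55.3 + 6q.
Competitive equilibrium: 111.25 − 7.9q = 55.3 + 6q → q* = 4.0252, p* = 79.4511.
At the floor p = 95.5, quantity demanded = (111.25 − 95.5)/7.9 = 1.9937.
Sellers' marginal cost at q' = 1.9937: 55.3 + 6·1.9937 = 67.2622.
Δq = 4.0252 − 1.9937 = 2.0315; wedge = 95.5 − 67.2622 = 28.2378.
The triangle = ½ × 2.0315 × 28.2378 = $28.68 thousand.

$28.68 thousand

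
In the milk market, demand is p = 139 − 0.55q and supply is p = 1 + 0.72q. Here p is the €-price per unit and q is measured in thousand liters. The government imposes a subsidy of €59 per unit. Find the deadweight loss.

€1370.47 thousand

Competitive equilibrium: 139 − 0.55q = 1 + 0.72q → q* = 108.6614, p* = 79.2362.
The subsidy lowers effective supply by 59: p = 0.72q − 58.
New quantity: 139 − 0.55q = 0.72q − 58 → q' = 155.1181.
Overproduction Δq = 155.1181 − 108.6614 = 46.4567; wedge = subsidy = 59.
DWL = ½ × 46.4567 × 59 = €1370.47 thousand.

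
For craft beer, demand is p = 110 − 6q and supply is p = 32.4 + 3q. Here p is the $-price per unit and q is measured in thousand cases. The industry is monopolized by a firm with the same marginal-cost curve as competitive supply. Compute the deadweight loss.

Competitive equilibrium: 110 − 6q = 32.4 + 3q → q* = 8.6222, p* = 58.2667.
Marginal revenue: MR = 110 − 12q. Set MR = MC: 110 − 12q = 32.4 + 3q → q_m = 5.1733.
Price p_m = 110 − 6·5.1733 = 78.9602; MC(q_m) = 32.4 + 3·5.1733 = 47.9199.
Competitive q* = 8.6222, so Δq = 3.4489; wedge = 78.9602 − 47.9199 = 31.0403.
Welfare loss = ½ × 3.4489 × 31.0403 = $53.53 thousand.

$53.53 thousand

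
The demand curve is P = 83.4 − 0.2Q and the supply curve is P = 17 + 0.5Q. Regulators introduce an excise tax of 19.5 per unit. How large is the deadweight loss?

271.61

Competitive equilibrium: 83.4 − 0.2Q = 17 + 0.5Q → Q* = 94.8571, P* = 64.4286.
With the tax, the buyer price exceeds the seller price by 19.5: (83.4 − 0.2Q) − (17 + 0.5Q) = 19.5 → Q' = 67.
ΔQ = 94.8571 − 67 = 27.8571; the wedge equals the tax, 19.5.
DWL = ½ × 27.8571 × 19.5 = 271.61.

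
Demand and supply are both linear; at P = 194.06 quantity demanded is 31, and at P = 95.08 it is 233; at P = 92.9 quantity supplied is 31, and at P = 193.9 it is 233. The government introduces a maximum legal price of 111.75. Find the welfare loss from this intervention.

Demand slope = (95.08 − 194.06)/(233 − 31) = −0.49, so P = 209.25 − 0.49Q.
Supply slope = (193.9 − 92.9)/(233 − 31) = 0.5, so P = 77.4 + 0.5Q.
Competitive equilibrium: 209.25 − 0.49Q = 77.4 + 0.5Q → Q* = 133.1818, P* = 143.9909.
At the ceiling P = 111.75, quantity supplied = (111.75 − 77.4)/0.5 = 68.7.
Willingness to pay at Q' = 68.7: 209.25 − 0.49·68.7 = 175.587.
ΔQ = 133.1818 − 68.7 = 64.4818; wedge = 175.587 − 111.75 = 63.837.
DWL = ½ × 64.4818 × 63.837 = 2058.16.

2058.16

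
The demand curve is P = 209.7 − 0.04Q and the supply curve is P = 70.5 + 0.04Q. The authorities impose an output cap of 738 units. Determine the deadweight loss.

Competitive equilibrium: 209.7 − 0.04Q = 70.5 + 0.04Q → Q* = 1740, P* = 140.1.
At Q = 738: demand price = 209.7 − 0.04·738 = 180.18; supply price = 70.5 + 0.04·738 = 100.02.
ΔQ = 1740 − 738 = 1002; wedge = 180.18 − 100.02 = 80.16.
DWL = ½ × 1002 × 80.16 = 40160.16.

40160.16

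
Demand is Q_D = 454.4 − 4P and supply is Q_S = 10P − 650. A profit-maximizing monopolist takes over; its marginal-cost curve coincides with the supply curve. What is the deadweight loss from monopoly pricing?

In inverse form: demand P = 113.6 − 0.25Q, supply P = 65 + 0.1Q.
Competitive equilibrium: 113.6 − 0.25Q = 65 + 0.1Q → Q* = 138.8571, P* = 78.8857.
Marginal revenue: MR = 113.6 − 0.5Q. Set MR = MC: 113.6 − 0.5Q = 65 + 0.1Q → Q_m = 81.
Price P_m = 113.6 − 0.25·81 = 93.35; MC(Q_m) = 65 + 0.1·81 = 73.1.
Competitive Q* = 138.8571, so ΔQ = 57.8571; wedge = 93.35 − 73.1 = 20.25.
Deadweight loss = ½ × 57.8571 × 20.25 = 585.80.

585.80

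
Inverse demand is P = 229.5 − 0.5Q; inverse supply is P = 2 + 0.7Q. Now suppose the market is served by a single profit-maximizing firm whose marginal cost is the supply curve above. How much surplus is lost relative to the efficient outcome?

Competitive equilibrium: 229.5 − 0.5Q = 2 + 0.7Q → Q* = 189.5833, P* = 134.7083.
Marginal revenue: MR = 229.5 − Q. Set MR = MC: 229.5 − Q = 2 + 0.7Q → Q_m = 133.8235.
Price P_m = 229.5 − 0.5·133.8235 = 162.5883; MC(Q_m) = 2 + 0.7·133.8235 = 95.6765.
Competitive Q* = 189.5833, so ΔQ = 55.7598; wedge = 162.5883 − 95.6765 = 66.9118.
Deadweight loss = ½ × 55.7598 × 66.9118 = 1865.49.

1865.49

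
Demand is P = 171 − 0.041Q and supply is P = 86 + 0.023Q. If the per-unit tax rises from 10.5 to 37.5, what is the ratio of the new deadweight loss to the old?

12.755

Competitive equilibrium: 171 − 0.041Q = 86 + 0.023Q → Q* = 1328.125, P* = 116.5469.
For a per-unit tax t: ΔQ = t/0.064, so DWL = ½·t·(t/0.064) = t²/0.128.
At t = 10.5: DWL = 861.328. At t = 37.5: DWL = 10986.328.
Ratio = (37.5/10.5)² = 12.755.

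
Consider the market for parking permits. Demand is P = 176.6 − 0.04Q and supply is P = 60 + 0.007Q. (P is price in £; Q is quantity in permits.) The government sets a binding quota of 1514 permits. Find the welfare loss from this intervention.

Competitive equilibrium: 176.6 − 0.04Q = 60 + 0.007Q → Q* = 2480.8511, P* = 77.366.
At Q = 1514: demand price = 176.6 − 0.04·1514 = 116.04; supply price = 60 + 0.007·1514 = 70.598.
ΔQ = 2480.8511 − 1514 = 966.8511; wedge = 116.04 − 70.598 = 45.442.
The triangle = ½ × 966.8511 × 45.442 = £21967.82.

£21967.82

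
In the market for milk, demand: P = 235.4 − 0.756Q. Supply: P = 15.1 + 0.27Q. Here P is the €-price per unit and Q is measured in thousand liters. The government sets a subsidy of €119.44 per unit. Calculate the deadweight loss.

Competitive equilibrium: 235.4 − 0.756Q = 15.1 + 0.27Q → Q* = 214.7173, P* = 73.0737.
The subsidy lowers effective supply by 119.44: P = 0.27Q − 104.34.
New quantity: 235.4 − 0.756Q = 0.27Q − 104.34 → Q' = 331.1306.
Overproduction ΔQ = 331.1306 − 214.7173 = 116.4133; wedge = subsidy = 119.44.
Welfare loss = ½ × 116.4133 × 119.44 = €6952.20 thousand.

€6952.20 thousand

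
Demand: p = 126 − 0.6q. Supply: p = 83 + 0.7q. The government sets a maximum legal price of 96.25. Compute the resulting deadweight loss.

Competitive equilibrium: 126 − 0.6q = 83 + 0.7q → q* = 33.0769, p* = 106.1538.
At the ceiling p = 96.25, quantity supplied = (96.25 − 83)/0.7 = 18.9286.
Willingness to pay at q' = 18.9286: 126 − 0.6·18.9286 = 114.6428.
Δq = 33.0769 − 18.9286 = 14.1483; wedge = 114.6428 − 96.25 = 18.3928.
Welfare loss = ½ × 14.1483 × 18.3928 = 130.11.

130.11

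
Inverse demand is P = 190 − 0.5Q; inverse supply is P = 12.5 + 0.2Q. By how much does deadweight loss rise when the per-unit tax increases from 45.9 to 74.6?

Competitive equilibrium: 190 − 0.5Q = 12.5 + 0.2Q → Q* = 253.5714, P* = 63.2143.
For a per-unit tax t: ΔQ = t/0.7, so DWL = ½·t·(t/0.7) = t²/1.4.
At t = 45.9: DWL = 1504.864. At t = 74.6: DWL = 3975.114.
Increase = 3975.114 − 1504.864 = 2470.25.

2470.25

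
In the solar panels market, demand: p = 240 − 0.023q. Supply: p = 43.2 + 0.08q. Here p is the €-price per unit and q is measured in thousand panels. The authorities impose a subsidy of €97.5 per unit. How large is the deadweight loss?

€46146.84 thousand

Competitive equilibrium: 240 − 0.023q = 43.2 + 0.08q → q* = 1910.67961, p* = 196.05437.
The subsidy lowers effective supply by 97.5: p = 0.08q − 54.3.
New quantity: 240 − 0.023q = 0.08q − 54.3 → q' = 2857.28155.
Overproduction Δq = 2857.28155 − 1910.67961 = 946.60194; wedge = subsidy = 97.5.
DWL = ½ × 946.60194 × 97.5 = €46146.84 thousand.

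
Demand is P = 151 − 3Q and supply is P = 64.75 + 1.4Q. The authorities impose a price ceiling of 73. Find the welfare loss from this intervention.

413.49

Competitive equilibrium: 151 − 3Q = 64.75 + 1.4Q → Q* = 19.60227, P* = 92.19318.
At the ceiling P = 73, quantity supplied = (73 − 64.75)/1.4 = 5.89286.
Willingness to pay at Q' = 5.89286: 151 − 3·5.89286 = 133.32142.
ΔQ = 19.60227 − 5.89286 = 13.70941; wedge = 133.32142 − 73 = 60.32142.
The triangle = ½ × 13.70941 × 60.32142 = 413.49.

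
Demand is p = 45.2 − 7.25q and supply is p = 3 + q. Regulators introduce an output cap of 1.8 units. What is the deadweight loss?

45.33

Competitive equilibrium: 45.2 − 7.25q = 3 + q → q* = 5.11515, p* = 8.11515.
At q = 1.8: demand price = 45.2 − 7.25·1.8 = 32.15; supply price = 3 + 1·1.8 = 4.8.
Δq = 5.11515 − 1.8 = 3.31515; wedge = 32.15 − 4.8 = 27.35.
The triangle = ½ × 3.31515 × 27.35 = 45.33.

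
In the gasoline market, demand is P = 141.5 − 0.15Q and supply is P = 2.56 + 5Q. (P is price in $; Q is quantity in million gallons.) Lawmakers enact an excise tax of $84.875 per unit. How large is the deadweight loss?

Competitive equilibrium: 141.5 − 0.15Q = 2.56 + 5Q → Q* = 26.9786, P* = 137.4532.
With the tax, the buyer price exceeds the seller price by 84.875: (141.5 − 0.15Q) − (2.56 + 5Q) = 84.875 → Q' = 10.4981.
ΔQ = 26.9786 − 10.4981 = 16.4805; the wedge equals the tax, 84.875.
Welfare loss = ½ × 16.4805 × 84.875 = $699.39 million.

$699.39 million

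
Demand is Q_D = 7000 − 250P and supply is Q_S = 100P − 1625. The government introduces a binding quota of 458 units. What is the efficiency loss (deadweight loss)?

In inverse form: demand P = 28 − 0.004Q, supply P = 16.25 + 0.01Q.
Competitive equilibrium: 28 − 0.004Q = 16.25 + 0.01Q → Q* = 839.2857, P* = 24.6429.
At Q = 458: demand price = 28 − 0.004·458 = 26.168; supply price = 16.25 + 0.01·458 = 20.83.
ΔQ = 839.2857 − 458 = 381.2857; wedge = 26.168 − 20.83 = 5.338.
Welfare loss = ½ × 381.2857 × 5.338 = 1017.65.

1017.65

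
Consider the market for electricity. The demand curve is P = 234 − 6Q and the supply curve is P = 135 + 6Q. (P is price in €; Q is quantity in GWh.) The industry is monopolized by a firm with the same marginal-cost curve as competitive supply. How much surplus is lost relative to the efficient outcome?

Competitive equilibrium: 234 − 6Q = 135 + 6Q → Q* = 8.25, P* = 184.5.
Marginal revenue: MR = 234 − 12Q. Set MR = MC: 234 − 12Q = 135 + 6Q → Q_m = 5.5.
Price P_m = 234 − 6·5.5 = 201; MC(Q_m) = 135 + 6·5.5 = 168.
Competitive Q* = 8.25, so ΔQ = 2.75; wedge = 201 − 168 = 33.
DWL = ½ × 2.75 × 33 = €45.375.

€45.375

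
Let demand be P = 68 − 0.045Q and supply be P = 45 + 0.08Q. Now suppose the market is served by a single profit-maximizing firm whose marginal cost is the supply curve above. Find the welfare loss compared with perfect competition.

148.27

Competitive equilibrium: 68 − 0.045Q = 45 + 0.08Q → Q* = 184, P* = 59.72.
Marginal revenue: MR = 68 − 0.09Q. Set MR = MC: 68 − 0.09Q = 45 + 0.08Q → Q_m = 135.2941.
Price P_m = 68 − 0.045·135.2941 = 61.9118; MC(Q_m) = 45 + 0.08·135.2941 = 55.8235.
Competitive Q* = 184, so ΔQ = 48.7059; wedge = 61.9118 − 55.8235 = 6.0883.
DWL = ½ × 48.7059 × 6.0883 = 148.27.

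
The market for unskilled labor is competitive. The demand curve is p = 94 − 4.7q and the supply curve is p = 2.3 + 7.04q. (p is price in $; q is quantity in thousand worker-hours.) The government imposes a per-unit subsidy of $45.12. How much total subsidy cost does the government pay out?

$525.84 thousand

Competitive equilibrium: 94 − 4.7q = 2.3 + 7.04q → q* = 7.8109, p* = 57.2888.
The subsidy lowers effective supply by 45.12: p = 7.04q − 42.82.
New quantity: 94 − 4.7q = 7.04q − 42.82 → q' = 11.6542.
Total subsidy cost = 45.12 × 11.6542 = $525.84 thousand.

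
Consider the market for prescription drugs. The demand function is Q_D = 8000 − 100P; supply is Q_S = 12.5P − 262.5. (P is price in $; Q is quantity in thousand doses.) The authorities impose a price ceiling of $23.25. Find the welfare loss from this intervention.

In inverse form: demand P = 80 − 0.01Q, supply P = 21 + 0.08Q.
Competitive equilibrium: 80 − 0.01Q = 21 + 0.08Q → Q* = 655.55556, P* = 73.44444.
At the ceiling P = 23.25, quantity supplied = (23.25 − 21)/0.08 = 28.125.
Willingness to pay at Q' = 28.125: 80 − 0.01·28.125 = 79.71875.
ΔQ = 655.55556 − 28.125 = 627.43056; wedge = 79.71875 − 23.25 = 56.46875.
The triangle = ½ × 627.43056 × 56.46875 = $17715.11 thousand.

$17715.11 thousand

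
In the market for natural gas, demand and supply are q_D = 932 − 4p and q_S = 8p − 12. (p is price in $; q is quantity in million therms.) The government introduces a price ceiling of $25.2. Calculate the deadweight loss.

$34304.21 million

In inverse form: demand p = 233 − 0.25q, supply p = 1.5 + 0.125q.
Competitive equilibrium: 233 − 0.25q = 1.5 + 0.125q → q* = 617.3333, p* = 78.6667.
At the ceiling p = 25.2, quantity supplied = (25.2 − 1.5)/0.125 = 189.6.
Willingness to pay at q' = 189.6: 233 − 0.25·189.6 = 185.6.
Δq = 617.3333 − 189.6 = 427.7333; wedge = 185.6 − 25.2 = 160.4.
DWL = ½ × 427.7333 × 160.4 = $34304.21 million.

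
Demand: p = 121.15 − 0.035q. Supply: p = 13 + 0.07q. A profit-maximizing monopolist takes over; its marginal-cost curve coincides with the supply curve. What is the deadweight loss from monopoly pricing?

3481.08

Competitive equilibrium: 121.15 − 0.035q = 13 + 0.07q → q* = 1030, p* = 85.1.
Marginal revenue: MR = 121.15 − 0.07q. Set MR = MC: 121.15 − 0.07q = 13 + 0.07q → q_m = 772.5.
Price p_m = 121.15 − 0.035·772.5 = 94.1125; MC(q_m) = 13 + 0.07·772.5 = 67.075.
Competitive q* = 1030, so Δq = 257.5; wedge = 94.1125 − 67.075 = 27.0375.
Welfare loss = ½ × 257.5 × 27.0375 = 3481.08.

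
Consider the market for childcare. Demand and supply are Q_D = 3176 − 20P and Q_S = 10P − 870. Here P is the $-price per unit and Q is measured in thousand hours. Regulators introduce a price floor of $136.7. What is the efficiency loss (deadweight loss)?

In inverse form: demand P = 158.8 − 0.05Q, supply P = 87 + 0.1Q.
Competitive equilibrium: 158.8 − 0.05Q = 87 + 0.1Q → Q* = 478.6667, P* = 134.8667.
At the floor P = 136.7, quantity demanded = (158.8 − 136.7)/0.05 = 442.
Sellers' marginal cost at Q' = 442: 87 + 0.1·442 = 131.2.
ΔQ = 478.6667 − 442 = 36.6667; wedge = 136.7 − 131.2 = 5.5.
Welfare loss = ½ × 36.6667 × 5.5 = $100.83 thousand.

$100.83 thousand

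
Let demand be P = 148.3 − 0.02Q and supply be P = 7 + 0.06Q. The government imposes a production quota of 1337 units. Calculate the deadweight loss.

Competitive equilibrium: 148.3 − 0.02Q = 7 + 0.06Q → Q* = 1766.25, P* = 112.975.
At Q = 1337: demand price = 148.3 − 0.02·1337 = 121.56; supply price = 7 + 0.06·1337 = 87.22.
ΔQ = 1766.25 − 1337 = 429.25; wedge = 121.56 − 87.22 = 34.34.
Deadweight loss = ½ × 429.25 × 34.34 = 7370.22.

7370.22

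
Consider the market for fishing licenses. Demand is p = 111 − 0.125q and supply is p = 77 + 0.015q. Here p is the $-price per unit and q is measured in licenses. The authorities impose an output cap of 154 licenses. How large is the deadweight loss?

Competitive equilibrium: 111 − 0.125q = 77 + 0.015q → q* = 242.8571, p* = 80.6429.
At q = 154: demand price = 111 − 0.125·154 = 91.75; supply price = 77 + 0.015·154 = 79.31.
Δq = 242.8571 − 154 = 88.8571; wedge = 91.75 − 79.31 = 12.44.
Deadweight loss = ½ × 88.8571 × 12.44 = $552.69.

$552.69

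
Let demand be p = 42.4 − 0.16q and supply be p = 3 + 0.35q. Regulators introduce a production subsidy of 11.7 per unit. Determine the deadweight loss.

134.21

Competitive equilibrium: 42.4 − 0.16q = 3 + 0.35q → q* = 77.2549, p* = 30.0392.
The subsidy lowers effective supply by 11.7: p = 0.35q − 8.7.
New quantity: 42.4 − 0.16q = 0.35q − 8.7 → q' = 100.1961.
Overproduction Δq = 100.1961 − 77.2549 = 22.9412; wedge = subsidy = 11.7.
Welfare loss = ½ × 22.9412 × 11.7 = 134.21.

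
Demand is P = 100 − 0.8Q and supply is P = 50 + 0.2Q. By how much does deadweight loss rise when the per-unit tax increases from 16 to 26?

210

Competitive equilibrium: 100 − 0.8Q = 50 + 0.2Q → Q* = 50, P* = 60.
For a per-unit tax t: ΔQ = t/1, so DWL = ½·t·(t/1) = t²/2.
At t = 16: DWL = 128. At t = 26: DWL = 338.
Increase = 338 − 128 = 210.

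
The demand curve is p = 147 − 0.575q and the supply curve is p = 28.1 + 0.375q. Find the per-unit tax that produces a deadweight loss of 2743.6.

Competitive equilibrium: 147 − 0.575q = 28.1 + 0.375q → q* = 125.1579, p* = 75.0342.
A tax t gives Δq = t/0.95 and wedge t, so DWL = t²/1.9.
t²/1.9 = 2743.6 → t² = 5212.84 → t = 72.2.

72.2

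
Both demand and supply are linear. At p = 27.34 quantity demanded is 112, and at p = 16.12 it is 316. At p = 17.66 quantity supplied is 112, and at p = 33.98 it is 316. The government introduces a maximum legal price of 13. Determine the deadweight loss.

1139.94

Demand slope = (16.12 − 27.34)/(316 − 112) = −0.055, so p = 33.5 − 0.055q.
Supply slope = (33.98 − 17.66)/(316 − 112) = 0.08, so p = 8.7 + 0.08q.
Competitive equilibrium: 33.5 − 0.055q = 8.7 + 0.08q → q* = 183.7037, p* = 23.3963.
At the ceiling p = 13, quantity supplied = (13 − 8.7)/0.08 = 53.75.
Willingness to pay at q' = 53.75: 33.5 − 0.055·53.75 = 30.5438.
Δq = 183.7037 − 53.75 = 129.9537; wedge = 30.5438 − 13 = 17.5438.
DWL = ½ × 129.9537 × 17.5438 = 1139.94.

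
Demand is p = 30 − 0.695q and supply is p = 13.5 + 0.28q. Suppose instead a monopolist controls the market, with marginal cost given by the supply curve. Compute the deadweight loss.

Competitive equilibrium: 30 − 0.695q = 13.5 + 0.28q → q* = 16.9231, p* = 18.2385.
Marginal revenue: MR = 30 − 1.39q. Set MR = MC: 30 − 1.39q = 13.5 + 0.28q → q_m = 9.8802.
Price p_m = 30 − 0.695·9.8802 = 23.1333; MC(q_m) = 13.5 + 0.28·9.8802 = 16.2665.
Competitive q* = 16.9231, so Δq = 7.0429; wedge = 23.1333 − 16.2665 = 6.8668.
DWL = ½ × 7.0429 × 6.8668 = 24.18.

24.18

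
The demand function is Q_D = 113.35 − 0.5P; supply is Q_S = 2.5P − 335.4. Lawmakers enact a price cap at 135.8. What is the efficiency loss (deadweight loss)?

In inverse form: demand P = 226.7 − 2Q, supply P = 134.16 + 0.4Q.
Competitive equilibrium: 226.7 − 2Q = 134.16 + 0.4Q → Q* = 38.5583, P* = 149.5833.
At the ceiling P = 135.8, quantity supplied = (135.8 − 134.16)/0.4 = 4.1.
Willingness to pay at Q' = 4.1: 226.7 − 2·4.1 = 218.5.
ΔQ = 38.5583 − 4.1 = 34.4583; wedge = 218.5 − 135.8 = 82.7.
Deadweight loss = ½ × 34.4583 × 82.7 = 1424.85.

1424.85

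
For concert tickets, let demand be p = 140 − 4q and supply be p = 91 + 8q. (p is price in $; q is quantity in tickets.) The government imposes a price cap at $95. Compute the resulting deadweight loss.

Competitive equilibrium: 140 − 4q = 91 + 8q → q* = 4.0833, p* = 123.6667.
At the ceiling p = 95, quantity supplied = (95 − 91)/8 = 0.5.
Willingness to pay at q' = 0.5: 140 − 4·0.5 = 138.
Δq = 4.0833 − 0.5 = 3.5833; wedge = 138 − 95 = 43.
The triangle = ½ × 3.5833 × 43 = $77.04.

$77.04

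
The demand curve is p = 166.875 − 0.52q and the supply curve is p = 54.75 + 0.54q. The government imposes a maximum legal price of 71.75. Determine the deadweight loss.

Competitive equilibrium: 166.875 − 0.52q = 54.75 + 0.54q → q* = 105.7783, p* = 111.8703.
At the ceiling p = 71.75, quantity supplied = (71.75 − 54.75)/0.54 = 31.4815.
Willingness to pay at q' = 31.4815: 166.875 − 0.52·31.4815 = 150.5046.
Δq = 105.7783 − 31.4815 = 74.2968; wedge = 150.5046 − 71.75 = 78.7546.
Welfare loss = ½ × 74.2968 × 78.7546 = 2925.61.

2925.61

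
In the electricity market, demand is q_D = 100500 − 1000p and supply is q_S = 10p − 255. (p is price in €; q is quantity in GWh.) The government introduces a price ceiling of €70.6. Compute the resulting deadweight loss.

€4293.29

In inverse form: demand p = 100.5 − 0.001q, supply p = 25.5 + 0.1q.
Competitive equilibrium: 100.5 − 0.001q = 25.5 + 0.1q → q* = 742.5743, p* = 99.7574.
At the ceiling p = 70.6, quantity supplied = (70.6 − 25.5)/0.1 = 451.
Willingness to pay at q' = 451: 100.5 − 0.001·451 = 100.049.
Δq = 742.5743 − 451 = 291.5743; wedge = 100.049 − 70.6 = 29.449.
DWL = ½ × 291.5743 × 29.449 = €4293.29.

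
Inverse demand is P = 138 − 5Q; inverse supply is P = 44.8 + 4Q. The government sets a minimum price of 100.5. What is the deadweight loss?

Competitive equilibrium: 138 − 5Q = 44.8 + 4Q → Q* = 10.3556, P* = 86.2222.
At the floor P = 100.5, quantity demanded = (138 − 100.5)/5 = 7.5.
Sellers' marginal cost at Q' = 7.5: 44.8 + 4·7.5 = 74.8.
ΔQ = 10.3556 − 7.5 = 2.8556; wedge = 100.5 − 74.8 = 25.7.
DWL = ½ × 2.8556 × 25.7 = 36.69.

36.69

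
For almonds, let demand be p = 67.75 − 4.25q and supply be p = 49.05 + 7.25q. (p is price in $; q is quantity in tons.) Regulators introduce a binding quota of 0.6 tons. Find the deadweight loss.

Competitive equilibrium: 67.75 − 4.25q = 49.05 + 7.25q → q* = 1.6261, p* = 60.8391.
At q = 0.6: demand price = 67.75 − 4.25·0.6 = 65.2; supply price = 49.05 + 7.25·0.6 = 53.4.
Δq = 1.6261 − 0.6 = 1.0261; wedge = 65.2 − 53.4 = 11.8.
Welfare loss = ½ × 1.0261 × 11.8 = $6.05.

$6.05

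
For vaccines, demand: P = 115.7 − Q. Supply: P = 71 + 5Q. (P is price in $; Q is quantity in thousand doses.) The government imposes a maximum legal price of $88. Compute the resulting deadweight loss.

$49.21 thousand

Competitive equilibrium: 115.7 − Q = 71 + 5Q → Q* = 7.45, P* = 108.25.
At the ceiling P = 88, quantity supplied = (88 − 71)/5 = 3.4.
Willingness to pay at Q' = 3.4: 115.7 − 1·3.4 = 112.3.
ΔQ = 7.45 − 3.4 = 4.05; wedge = 112.3 − 88 = 24.3.
The triangle = ½ × 4.05 × 24.3 = $49.21 thousand.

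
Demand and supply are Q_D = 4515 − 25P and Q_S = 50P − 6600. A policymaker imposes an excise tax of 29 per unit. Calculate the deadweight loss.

7008.33

In inverse form: demand P = 180.6 − 0.04Q, supply P = 132 + 0.02Q.
Competitive equilibrium: 180.6 − 0.04Q = 132 + 0.02Q → Q* = 810, P* = 148.2.
With the tax, the buyer price exceeds the seller price by 29: (180.6 − 0.04Q) − (132 + 0.02Q) = 29 → Q' = 326.6667.
ΔQ = 810 − 326.6667 = 483.3333; the wedge equals the tax, 29.
DWL = ½ × 483.3333 × 29 = 7008.33.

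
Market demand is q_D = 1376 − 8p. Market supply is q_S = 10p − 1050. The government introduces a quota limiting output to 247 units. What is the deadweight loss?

In inverse form: demand p = 172 − 0.125q, supply p = 105 + 0.1q.
Competitive equilibrium: 172 − 0.125q = 105 + 0.1q → q* = 297.7778, p* = 134.7778.
At q = 247: demand price = 172 − 0.125·247 = 141.125; supply price = 105 + 0.1·247 = 129.7.
Δq = 297.7778 − 247 = 50.7778; wedge = 141.125 − 129.7 = 11.425.
Deadweight loss = ½ × 50.7778 × 11.425 = 290.07.

290.07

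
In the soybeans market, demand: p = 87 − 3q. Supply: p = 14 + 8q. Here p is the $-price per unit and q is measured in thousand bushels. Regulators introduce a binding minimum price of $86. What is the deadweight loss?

$218.51 thousand

Competitive equilibrium: 87 − 3q = 14 + 8q → q* = 6.6364, p* = 67.0909.
At the floor p = 86, quantity demanded = (87 − 86)/3 = 0.3333.
Sellers' marginal cost at q' = 0.3333: 14 + 8·0.3333 = 16.6664.
Δq = 6.6364 − 0.3333 = 6.3031; wedge = 86 − 16.6664 = 69.3336.
DWL = ½ × 6.3031 × 69.3336 = $218.51 thousand.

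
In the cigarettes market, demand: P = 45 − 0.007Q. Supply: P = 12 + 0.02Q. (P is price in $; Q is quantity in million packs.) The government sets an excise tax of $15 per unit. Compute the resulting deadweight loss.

Competitive equilibrium: 45 − 0.007Q = 12 + 0.02Q → Q* = 1222.2222, P* = 36.4444.
With the tax, the buyer price exceeds the seller price by 15: (45 − 0.007Q) − (12 + 0.02Q) = 15 → Q' = 666.6667.
ΔQ = 1222.2222 − 666.6667 = 555.5555; the wedge equals the tax, 15.
DWL = ½ × 555.5555 × 15 = $4166.67 million.

$4166.67 million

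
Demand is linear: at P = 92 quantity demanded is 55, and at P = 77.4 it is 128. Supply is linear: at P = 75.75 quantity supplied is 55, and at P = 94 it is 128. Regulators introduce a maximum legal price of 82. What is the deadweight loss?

27.78

Demand slope = (77.4 − 92)/(128 − 55) = −0.2, so P = 103 − 0.2Q.
Supply slope = (94 − 75.75)/(128 − 55) = 0.25, so P = 62 + 0.25Q.
Competitive equilibrium: 103 − 0.2Q = 62 + 0.25Q → Q* = 91.1111, P* = 84.7778.
At the ceiling P = 82, quantity supplied = (82 − 62)/0.25 = 80.
Willingness to pay at Q' = 80: 103 − 0.2·80 = 87.
ΔQ = 91.1111 − 80 = 11.1111; wedge = 87 − 82 = 5.
Deadweight loss = ½ × 11.1111 × 5 = 27.78.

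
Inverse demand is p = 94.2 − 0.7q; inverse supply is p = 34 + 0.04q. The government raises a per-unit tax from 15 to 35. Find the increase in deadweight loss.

675.68

Competitive equilibrium: 94.2 − 0.7q = 34 + 0.04q → q* = 81.3514, p* = 37.2541.
For a per-unit tax t: Δq = t/0.74, so DWL = ½·t·(t/0.74) = t²/1.48.
At t = 15: DWL = 152.027. At t = 35: DWL = 827.703.
Increase = 827.703 − 152.027 = 675.68.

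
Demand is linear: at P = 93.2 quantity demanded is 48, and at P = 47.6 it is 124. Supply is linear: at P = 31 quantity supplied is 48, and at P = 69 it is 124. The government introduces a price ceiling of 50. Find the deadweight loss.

189.16

Demand slope = (47.6 − 93.2)/(124 − 48) = −0.6, so P = 122 − 0.6Q.
Supply slope = (69 − 31)/(124 − 48) = 0.5, so P = 7 + 0.5Q.
Competitive equilibrium: 122 − 0.6Q = 7 + 0.5Q → Q* = 104.5455, P* = 59.2727.
At the ceiling P = 50, quantity supplied = (50 − 7)/0.5 = 86.
Willingness to pay at Q' = 86: 122 − 0.6·86 = 70.4.
ΔQ = 104.5455 − 86 = 18.5455; wedge = 70.4 − 50 = 20.4.
DWL = ½ × 18.5455 × 20.4 = 189.16.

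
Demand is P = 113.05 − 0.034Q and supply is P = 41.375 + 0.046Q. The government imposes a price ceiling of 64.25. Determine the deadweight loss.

6357.03

Competitive equilibrium: 113.05 − 0.034Q = 41.375 + 0.046Q → Q* = 895.9375, P* = 82.5881.
At the ceiling P = 64.25, quantity supplied = (64.25 − 41.375)/0.046 = 497.2826.
Willingness to pay at Q' = 497.2826: 113.05 − 0.034·497.2826 = 96.1424.
ΔQ = 895.9375 − 497.2826 = 398.6549; wedge = 96.1424 − 64.25 = 31.8924.
Deadweight loss = ½ × 398.6549 × 31.8924 = 6357.03.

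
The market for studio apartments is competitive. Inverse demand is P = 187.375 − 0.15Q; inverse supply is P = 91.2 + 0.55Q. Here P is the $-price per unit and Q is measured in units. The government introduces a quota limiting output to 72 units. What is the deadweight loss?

Competitive equilibrium: 187.375 − 0.15Q = 91.2 + 0.55Q → Q* = 137.3929, P* = 166.7661.
At Q = 72: demand price = 187.375 − 0.15·72 = 176.575; supply price = 91.2 + 0.55·72 = 130.8.
ΔQ = 137.3929 − 72 = 65.3929; wedge = 176.575 − 130.8 = 45.775.
The triangle = ½ × 65.3929 × 45.775 = $1496.68.

$1496.68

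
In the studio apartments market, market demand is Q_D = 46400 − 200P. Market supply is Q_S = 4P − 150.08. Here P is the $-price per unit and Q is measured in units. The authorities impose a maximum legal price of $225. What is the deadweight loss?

In inverse form: demand P = 232 − 0.005Q, supply P = 37.52 + 0.25Q.
Competitive equilibrium: 232 − 0.005Q = 37.52 + 0.25Q → Q* = 762.6667, P* = 228.1867.
At the ceiling P = 225, quantity supplied = (225 − 37.52)/0.25 = 749.92.
Willingness to pay at Q' = 749.92: 232 − 0.005·749.92 = 228.2504.
ΔQ = 762.6667 − 749.92 = 12.7467; wedge = 228.2504 − 225 = 3.2504.
DWL = ½ × 12.7467 × 3.2504 = $20.72.

$20.72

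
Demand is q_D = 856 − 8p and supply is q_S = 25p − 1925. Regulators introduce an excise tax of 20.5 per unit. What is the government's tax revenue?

1180.30

In inverse form: demand p = 107 − 0.125q, supply p = 77 + 0.04q.
Competitive equilibrium: 107 − 0.125q = 77 + 0.04q → q* = 181.8182, p* = 84.2727.
With the tax, the buyer price exceeds the seller price by 20.5: (107 − 0.125q) − (77 + 0.04q) = 20.5 → q' = 57.5758.
Tax revenue = 20.5 × 57.5758 = 1180.30.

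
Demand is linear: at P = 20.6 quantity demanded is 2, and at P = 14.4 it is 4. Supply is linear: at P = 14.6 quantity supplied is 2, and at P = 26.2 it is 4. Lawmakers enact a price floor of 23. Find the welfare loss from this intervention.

Demand slope = (14.4 − 20.6)/(4 − 2) = −3.1, so P = 26.8 − 3.1Q.
Supply slope = (26.2 − 14.6)/(4 − 2) = 5.8, so P = 3 + 5.8Q.
Competitive equilibrium: 26.8 − 3.1Q = 3 + 5.8Q → Q* = 2.67416, P* = 18.51011.
At the floor P = 23, quantity demanded = (26.8 − 23)/3.1 = 1.22581.
Sellers' marginal cost at Q' = 1.22581: 3 + 5.8·1.22581 = 10.1097.
ΔQ = 2.67416 − 1.22581 = 1.44835; wedge = 23 − 10.1097 = 12.8903.
Welfare loss = ½ × 1.44835 × 12.8903 = 9.33.

9.33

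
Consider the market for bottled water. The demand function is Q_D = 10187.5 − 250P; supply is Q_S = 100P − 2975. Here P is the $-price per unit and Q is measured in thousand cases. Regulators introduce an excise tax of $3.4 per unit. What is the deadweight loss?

In inverse form: demand P = 40.75 − 0.004Q, supply P = 29.75 + 0.01Q.
Competitive equilibrium: 40.75 − 0.004Q = 29.75 + 0.01Q → Q* = 785.7143, P* = 37.6071.
With the tax, the buyer price exceeds the seller price by 3.4: (40.75 − 0.004Q) − (29.75 + 0.01Q) = 3.4 → Q' = 542.8571.
ΔQ = 785.7143 − 542.8571 = 242.8572; the wedge equals the tax, 3.4.
The triangle = ½ × 242.8572 × 3.4 = $412.86 thousand.

$412.86 thousand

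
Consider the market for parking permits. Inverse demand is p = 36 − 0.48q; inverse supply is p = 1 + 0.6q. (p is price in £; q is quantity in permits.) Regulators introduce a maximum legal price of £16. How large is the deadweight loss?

Competitive equilibrium: 36 − 0.48q = 1 + 0.6q → q* = 32.4074, p* = 20.4444.
At the ceiling p = 16, quantity supplied = (16 − 1)/0.6 = 25.
Willingness to pay at q' = 25: 36 − 0.48·25 = 24.
Δq = 32.4074 − 25 = 7.4074; wedge = 24 − 16 = 8.
Deadweight loss = ½ × 7.4074 × 8 = £29.63.

£29.63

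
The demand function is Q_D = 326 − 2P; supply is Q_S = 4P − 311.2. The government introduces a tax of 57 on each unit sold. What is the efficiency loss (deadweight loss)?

2166

In inverse form: demand P = 163 − 0.5Q, supply P = 77.8 + 0.25Q.
Competitive equilibrium: 163 − 0.5Q = 77.8 + 0.25Q → Q* = 113.6, P* = 106.2.
With the tax, the buyer price exceeds the seller price by 57: (163 − 0.5Q) − (77.8 + 0.25Q) = 57 → Q' = 37.6.
ΔQ = 113.6 − 37.6 = 76; the wedge equals the tax, 57.
The triangle = ½ × 76 × 57 = 2166.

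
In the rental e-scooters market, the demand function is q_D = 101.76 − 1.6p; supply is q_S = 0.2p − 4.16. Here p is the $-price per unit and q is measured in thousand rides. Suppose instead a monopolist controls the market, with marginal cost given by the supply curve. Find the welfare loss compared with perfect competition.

$1.63 thousand

In inverse form: demand p = 63.6 − 0.625q, supply p = 20.8 + 5q.
Competitive equilibrium: 63.6 − 0.625q = 20.8 + 5q → q* = 7.6089, p* = 58.8444.
Marginal revenue: MR = 63.6 − 1.25q. Set MR = MC: 63.6 − 1.25q = 20.8 + 5q → q_m = 6.848.
Price p_m = 63.6 − 0.625·6.848 = 59.32; MC(q_m) = 20.8 + 5·6.848 = 55.04.
Competitive q* = 7.6089, so Δq = 0.7609; wedge = 59.32 − 55.04 = 4.28.
Welfare loss = ½ × 0.7609 × 4.28 = $1.63 thousand.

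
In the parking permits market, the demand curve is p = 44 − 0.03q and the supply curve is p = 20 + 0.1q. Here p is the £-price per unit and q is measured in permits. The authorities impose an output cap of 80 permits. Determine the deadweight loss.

£711.38

Competitive equilibrium: 44 − 0.03q = 20 + 0.1q → q* = 184.6154, p* = 38.4615.
At q = 80: demand price = 44 − 0.03·80 = 41.6; supply price = 20 + 0.1·80 = 28.
Δq = 184.6154 − 80 = 104.6154; wedge = 41.6 − 28 = 13.6.
The triangle = ½ × 104.6154 × 13.6 = £711.38.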